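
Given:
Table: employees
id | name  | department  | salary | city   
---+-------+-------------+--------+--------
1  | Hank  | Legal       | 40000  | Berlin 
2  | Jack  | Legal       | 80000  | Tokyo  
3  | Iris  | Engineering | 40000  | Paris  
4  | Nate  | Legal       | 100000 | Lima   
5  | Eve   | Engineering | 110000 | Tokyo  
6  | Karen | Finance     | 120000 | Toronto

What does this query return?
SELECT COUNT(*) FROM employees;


COUNT(*) counts all rows

6


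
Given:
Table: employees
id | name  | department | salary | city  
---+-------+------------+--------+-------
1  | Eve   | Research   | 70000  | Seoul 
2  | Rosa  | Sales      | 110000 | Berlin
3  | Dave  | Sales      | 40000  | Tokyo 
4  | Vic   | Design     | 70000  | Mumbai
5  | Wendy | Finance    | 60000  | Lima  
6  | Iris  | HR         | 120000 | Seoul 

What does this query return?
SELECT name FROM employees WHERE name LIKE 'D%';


LIKE 'D%' matches names starting with 'D'
Matching: 1

1 rows:
Dave


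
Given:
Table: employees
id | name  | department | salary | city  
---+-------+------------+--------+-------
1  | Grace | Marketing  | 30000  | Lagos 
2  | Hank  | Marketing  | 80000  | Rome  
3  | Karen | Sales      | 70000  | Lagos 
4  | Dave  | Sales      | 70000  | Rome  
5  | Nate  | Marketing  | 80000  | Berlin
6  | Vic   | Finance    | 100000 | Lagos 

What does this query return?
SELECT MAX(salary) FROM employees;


Salaries: 30000, 80000, 70000, 70000, 80000, 100000
MAX = 100000

100000


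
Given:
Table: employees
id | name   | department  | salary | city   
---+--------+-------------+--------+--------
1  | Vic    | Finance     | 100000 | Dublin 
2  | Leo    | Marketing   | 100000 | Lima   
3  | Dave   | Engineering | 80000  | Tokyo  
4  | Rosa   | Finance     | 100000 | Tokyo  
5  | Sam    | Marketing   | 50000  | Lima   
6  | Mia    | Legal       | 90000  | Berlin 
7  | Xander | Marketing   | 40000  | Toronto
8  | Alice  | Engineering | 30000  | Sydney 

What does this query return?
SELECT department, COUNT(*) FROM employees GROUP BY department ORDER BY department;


Assigning each row to its department group:
  Vic -> Finance
  Leo -> Marketing
  Dave -> Engineering
  Rosa -> Finance
  Sam -> Marketing
  Mia -> Legal
  Xander -> Marketing
  Alice -> Engineering


4 groups:
Engineering, 2
Finance, 2
Legal, 1
Marketing, 3


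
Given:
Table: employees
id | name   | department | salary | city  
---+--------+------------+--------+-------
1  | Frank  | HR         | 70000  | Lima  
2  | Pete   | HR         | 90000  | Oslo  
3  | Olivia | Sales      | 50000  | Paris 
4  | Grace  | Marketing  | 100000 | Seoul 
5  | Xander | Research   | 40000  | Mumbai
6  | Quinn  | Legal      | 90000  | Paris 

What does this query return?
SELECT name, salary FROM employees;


Projecting columns: name, salary

6 rows:
Frank, 70000
Pete, 90000
Olivia, 50000
Grace, 100000
Xander, 40000
Quinn, 90000


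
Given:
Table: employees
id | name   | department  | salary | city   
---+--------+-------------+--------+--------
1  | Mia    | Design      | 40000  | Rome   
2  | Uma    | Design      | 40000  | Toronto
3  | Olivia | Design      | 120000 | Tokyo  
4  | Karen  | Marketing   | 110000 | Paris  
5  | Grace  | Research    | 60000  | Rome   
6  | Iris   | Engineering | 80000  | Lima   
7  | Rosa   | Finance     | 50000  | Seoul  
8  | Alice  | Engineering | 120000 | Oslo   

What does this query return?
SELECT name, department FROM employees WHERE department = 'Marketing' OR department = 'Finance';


Filtering: department = 'Marketing' OR 'Finance'
Matching: 2 rows

2 rows:
Karen, Marketing
Rosa, Finance


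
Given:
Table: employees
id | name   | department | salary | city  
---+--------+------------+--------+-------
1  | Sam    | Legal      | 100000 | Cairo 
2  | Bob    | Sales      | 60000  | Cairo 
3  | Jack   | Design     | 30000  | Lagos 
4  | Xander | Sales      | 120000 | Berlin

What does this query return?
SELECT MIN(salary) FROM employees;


Salaries: 100000, 60000, 30000, 120000
MIN = 30000

30000


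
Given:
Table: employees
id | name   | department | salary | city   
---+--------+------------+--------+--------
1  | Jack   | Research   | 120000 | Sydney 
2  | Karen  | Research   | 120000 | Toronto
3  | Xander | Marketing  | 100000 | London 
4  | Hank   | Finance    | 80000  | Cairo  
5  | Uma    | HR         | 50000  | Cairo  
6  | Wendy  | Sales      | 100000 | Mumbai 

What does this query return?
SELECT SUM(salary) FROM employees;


SUM(salary) = 120000 + 120000 + 100000 + 80000 + 50000 + 100000 = 570000

570000


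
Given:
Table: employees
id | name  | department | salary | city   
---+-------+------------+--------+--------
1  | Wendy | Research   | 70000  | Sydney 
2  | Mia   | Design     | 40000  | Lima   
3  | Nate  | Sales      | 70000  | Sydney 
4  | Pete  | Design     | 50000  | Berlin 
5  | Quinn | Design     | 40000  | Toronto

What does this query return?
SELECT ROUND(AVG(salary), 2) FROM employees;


SUM(salary) = 270000
COUNT = 5
ROUND(AVG, 2) = ROUND(270000 / 5, 2) = 54000.0

54000.0


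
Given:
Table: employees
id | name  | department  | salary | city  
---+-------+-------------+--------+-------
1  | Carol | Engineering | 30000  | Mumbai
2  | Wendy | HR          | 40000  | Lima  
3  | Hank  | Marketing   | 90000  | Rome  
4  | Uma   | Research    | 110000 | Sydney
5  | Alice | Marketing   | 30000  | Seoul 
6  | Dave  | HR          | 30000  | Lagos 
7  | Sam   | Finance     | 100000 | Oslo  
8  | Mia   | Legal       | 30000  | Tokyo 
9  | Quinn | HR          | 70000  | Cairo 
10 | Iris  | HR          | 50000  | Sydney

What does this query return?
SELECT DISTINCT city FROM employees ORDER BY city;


All 'city' values (row order): Mumbai, Lima, Rome, Sydney, Seoul, Lagos, Oslo, Tokyo, Cairo, Sydney
Removing duplicates leaves 9 unique value(s).

9 values:
Cairo
Lagos
Lima
Mumbai
Oslo
Rome
Seoul
Sydney
Tokyo


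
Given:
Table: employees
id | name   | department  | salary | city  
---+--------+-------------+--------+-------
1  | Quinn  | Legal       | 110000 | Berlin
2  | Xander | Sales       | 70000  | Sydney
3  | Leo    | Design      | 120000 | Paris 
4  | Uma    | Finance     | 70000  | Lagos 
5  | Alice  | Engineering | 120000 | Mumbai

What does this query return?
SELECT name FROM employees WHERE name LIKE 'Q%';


LIKE 'Q%' matches names starting with 'Q'
Matching: 1

1 rows:
Quinn


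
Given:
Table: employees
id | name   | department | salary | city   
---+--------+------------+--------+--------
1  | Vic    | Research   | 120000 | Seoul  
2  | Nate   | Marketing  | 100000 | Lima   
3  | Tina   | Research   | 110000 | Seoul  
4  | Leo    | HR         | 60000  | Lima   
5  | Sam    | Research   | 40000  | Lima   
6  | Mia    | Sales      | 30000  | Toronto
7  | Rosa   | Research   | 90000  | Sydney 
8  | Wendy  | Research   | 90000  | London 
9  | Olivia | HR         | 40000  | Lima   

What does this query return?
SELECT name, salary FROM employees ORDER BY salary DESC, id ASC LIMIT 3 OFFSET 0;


Sort by salary DESC (id ASC tiebreak), then skip 0 and take 3
Rows 1 through 3

3 rows:
Vic, 120000
Tina, 110000
Nate, 100000


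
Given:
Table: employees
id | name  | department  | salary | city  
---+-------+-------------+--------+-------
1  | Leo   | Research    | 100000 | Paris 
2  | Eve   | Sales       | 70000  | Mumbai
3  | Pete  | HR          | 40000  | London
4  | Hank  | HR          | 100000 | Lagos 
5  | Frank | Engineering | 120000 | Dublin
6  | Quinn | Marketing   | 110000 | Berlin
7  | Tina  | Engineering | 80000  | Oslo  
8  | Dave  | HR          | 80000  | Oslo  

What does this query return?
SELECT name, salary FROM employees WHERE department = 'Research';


Filtering: department = 'Research'
Matching rows: 1

1 rows:
Leo, 100000


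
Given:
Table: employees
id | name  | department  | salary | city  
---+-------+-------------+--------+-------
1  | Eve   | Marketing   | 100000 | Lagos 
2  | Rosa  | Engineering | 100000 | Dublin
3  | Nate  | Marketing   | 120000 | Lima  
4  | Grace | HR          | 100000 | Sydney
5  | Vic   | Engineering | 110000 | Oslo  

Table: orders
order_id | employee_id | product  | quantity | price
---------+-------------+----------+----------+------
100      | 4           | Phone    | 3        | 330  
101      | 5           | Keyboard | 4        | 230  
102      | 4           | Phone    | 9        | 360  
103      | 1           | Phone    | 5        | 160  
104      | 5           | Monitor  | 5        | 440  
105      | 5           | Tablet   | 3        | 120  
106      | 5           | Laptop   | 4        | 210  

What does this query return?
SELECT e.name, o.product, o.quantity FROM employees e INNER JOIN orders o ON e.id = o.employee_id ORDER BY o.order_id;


Joining employees.id = orders.employee_id:
  employee Grace (id=4) -> order Phone
  employee Vic (id=5) -> order Keyboard
  employee Grace (id=4) -> order Phone
  employee Eve (id=1) -> order Phone
  employee Vic (id=5) -> order Monitor
  employee Vic (id=5) -> order Tablet
  employee Vic (id=5) -> order Laptop


7 rows:
Grace, Phone, 3
Vic, Keyboard, 4
Grace, Phone, 9
Eve, Phone, 5
Vic, Monitor, 5
Vic, Tablet, 3
Vic, Laptop, 4


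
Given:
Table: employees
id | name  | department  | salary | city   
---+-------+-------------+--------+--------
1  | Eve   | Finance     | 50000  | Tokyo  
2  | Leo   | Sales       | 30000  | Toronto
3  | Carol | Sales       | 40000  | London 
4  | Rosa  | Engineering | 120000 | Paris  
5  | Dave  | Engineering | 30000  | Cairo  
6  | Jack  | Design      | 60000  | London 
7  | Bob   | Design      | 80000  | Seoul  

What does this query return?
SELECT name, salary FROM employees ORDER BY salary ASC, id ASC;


Sorting by salary ASC, then id ASC for ties

7 rows:
Leo, 30000
Dave, 30000
Carol, 40000
Eve, 50000
Jack, 60000
Bob, 80000
Rosa, 120000


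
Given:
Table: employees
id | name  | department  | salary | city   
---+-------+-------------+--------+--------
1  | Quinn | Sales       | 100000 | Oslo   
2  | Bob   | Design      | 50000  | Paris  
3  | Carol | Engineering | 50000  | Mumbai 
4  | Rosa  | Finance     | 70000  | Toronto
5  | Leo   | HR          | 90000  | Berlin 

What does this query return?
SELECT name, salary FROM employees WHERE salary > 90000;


Filtering: salary > 90000
Matching: 1 rows

1 rows:
Quinn, 100000


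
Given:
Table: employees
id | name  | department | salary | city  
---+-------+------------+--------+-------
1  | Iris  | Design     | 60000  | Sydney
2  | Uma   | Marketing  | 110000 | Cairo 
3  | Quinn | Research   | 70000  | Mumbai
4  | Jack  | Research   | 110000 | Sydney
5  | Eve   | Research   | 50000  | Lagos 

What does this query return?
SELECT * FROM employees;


SELECT * returns all 5 rows with all columns

5 rows:
1, Iris, Design, 60000, Sydney
2, Uma, Marketing, 110000, Cairo
3, Quinn, Research, 70000, Mumbai
4, Jack, Research, 110000, Sydney
5, Eve, Research, 50000, Lagos


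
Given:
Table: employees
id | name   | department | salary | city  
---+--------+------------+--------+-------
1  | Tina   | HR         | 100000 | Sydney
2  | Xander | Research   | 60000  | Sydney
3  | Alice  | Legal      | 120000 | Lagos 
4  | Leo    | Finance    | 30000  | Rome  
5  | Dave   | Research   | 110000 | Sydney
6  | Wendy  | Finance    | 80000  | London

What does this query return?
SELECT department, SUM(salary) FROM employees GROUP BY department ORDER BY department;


Summing salary within each department:
  Finance: 30000 + 80000 = 110000
  HR: 100000 = 100000
  Legal: 120000 = 120000
  Research: 60000 + 110000 = 170000


4 groups:
Finance, 110000
HR, 100000
Legal, 120000
Research, 170000


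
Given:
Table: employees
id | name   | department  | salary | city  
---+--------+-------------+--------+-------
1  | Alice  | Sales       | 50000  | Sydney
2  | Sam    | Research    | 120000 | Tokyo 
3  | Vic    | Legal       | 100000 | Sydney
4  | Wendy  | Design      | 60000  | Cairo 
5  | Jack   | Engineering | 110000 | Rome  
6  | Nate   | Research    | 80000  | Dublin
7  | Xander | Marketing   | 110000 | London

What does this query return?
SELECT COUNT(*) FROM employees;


COUNT(*) counts all rows

7


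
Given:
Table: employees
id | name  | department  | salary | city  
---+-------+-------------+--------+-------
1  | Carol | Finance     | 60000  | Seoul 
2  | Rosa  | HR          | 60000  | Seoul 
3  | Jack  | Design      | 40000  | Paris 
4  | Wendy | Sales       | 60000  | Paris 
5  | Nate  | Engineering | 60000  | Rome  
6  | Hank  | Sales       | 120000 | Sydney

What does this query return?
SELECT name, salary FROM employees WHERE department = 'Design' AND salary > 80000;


Filtering: department = 'Design' AND salary > 80000
Matching: 0 rows

Empty result set (0 rows)


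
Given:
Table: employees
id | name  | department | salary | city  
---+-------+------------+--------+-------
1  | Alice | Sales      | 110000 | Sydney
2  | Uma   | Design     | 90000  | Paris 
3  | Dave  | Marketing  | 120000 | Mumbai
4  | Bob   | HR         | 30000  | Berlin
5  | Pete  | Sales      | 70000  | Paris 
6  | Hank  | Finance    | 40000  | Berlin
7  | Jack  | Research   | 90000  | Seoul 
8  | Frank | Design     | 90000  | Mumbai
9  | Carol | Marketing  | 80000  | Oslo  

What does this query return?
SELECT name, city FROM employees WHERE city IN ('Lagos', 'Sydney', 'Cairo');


Filtering: city IN ('Lagos', 'Sydney', 'Cairo')
Matching: 1 rows

1 rows:
Alice, Sydney


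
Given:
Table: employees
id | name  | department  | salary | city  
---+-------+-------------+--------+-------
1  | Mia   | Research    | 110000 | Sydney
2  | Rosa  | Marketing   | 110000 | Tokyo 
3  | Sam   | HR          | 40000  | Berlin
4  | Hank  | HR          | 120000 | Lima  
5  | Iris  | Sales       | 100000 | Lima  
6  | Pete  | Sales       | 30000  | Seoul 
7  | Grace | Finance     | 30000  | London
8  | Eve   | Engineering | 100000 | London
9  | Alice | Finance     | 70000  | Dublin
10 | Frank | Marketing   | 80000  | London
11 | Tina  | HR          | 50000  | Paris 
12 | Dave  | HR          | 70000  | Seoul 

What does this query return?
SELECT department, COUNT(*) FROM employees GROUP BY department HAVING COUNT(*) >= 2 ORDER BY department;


Groups with count >= 2:
  Finance: 2 -> PASS
  HR: 4 -> PASS
  Marketing: 2 -> PASS
  Sales: 2 -> PASS
  Engineering: 1 -> filtered out
  Research: 1 -> filtered out


4 groups:
Finance, 2
HR, 4
Marketing, 2
Sales, 2


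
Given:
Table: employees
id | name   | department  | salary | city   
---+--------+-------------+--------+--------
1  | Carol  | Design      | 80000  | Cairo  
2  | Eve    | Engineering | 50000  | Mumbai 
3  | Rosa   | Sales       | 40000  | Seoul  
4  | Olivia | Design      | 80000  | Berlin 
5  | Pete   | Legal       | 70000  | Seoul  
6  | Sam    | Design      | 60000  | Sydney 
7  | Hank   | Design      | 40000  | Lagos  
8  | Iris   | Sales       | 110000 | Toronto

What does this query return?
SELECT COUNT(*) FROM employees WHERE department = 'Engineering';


Counting rows where department = 'Engineering'
  Eve -> MATCH


1


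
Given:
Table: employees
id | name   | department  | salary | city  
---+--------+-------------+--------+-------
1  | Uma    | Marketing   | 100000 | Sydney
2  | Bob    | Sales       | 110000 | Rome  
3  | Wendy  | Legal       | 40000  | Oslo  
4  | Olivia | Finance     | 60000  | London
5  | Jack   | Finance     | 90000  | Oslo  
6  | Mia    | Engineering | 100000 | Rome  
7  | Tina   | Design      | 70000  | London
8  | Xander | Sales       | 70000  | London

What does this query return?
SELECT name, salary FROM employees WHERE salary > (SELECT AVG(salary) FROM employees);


Subquery: AVG(salary) = 80000.0
Filtering: salary > 80000.0
  Uma (100000) -> MATCH
  Bob (110000) -> MATCH
  Jack (90000) -> MATCH
  Mia (100000) -> MATCH


4 rows:
Uma, 100000
Bob, 110000
Jack, 90000
Mia, 100000


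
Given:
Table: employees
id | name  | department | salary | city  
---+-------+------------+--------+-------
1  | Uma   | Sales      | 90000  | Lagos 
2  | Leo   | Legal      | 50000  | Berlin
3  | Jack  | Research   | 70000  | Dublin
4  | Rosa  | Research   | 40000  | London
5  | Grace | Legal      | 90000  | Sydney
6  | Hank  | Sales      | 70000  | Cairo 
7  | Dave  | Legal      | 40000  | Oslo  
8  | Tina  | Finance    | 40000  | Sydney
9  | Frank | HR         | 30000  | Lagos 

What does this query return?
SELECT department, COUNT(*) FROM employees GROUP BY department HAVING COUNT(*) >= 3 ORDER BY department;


Groups with count >= 3:
  Legal: 3 -> PASS
  Finance: 1 -> filtered out
  HR: 1 -> filtered out
  Research: 2 -> filtered out
  Sales: 2 -> filtered out


1 groups:
Legal, 3


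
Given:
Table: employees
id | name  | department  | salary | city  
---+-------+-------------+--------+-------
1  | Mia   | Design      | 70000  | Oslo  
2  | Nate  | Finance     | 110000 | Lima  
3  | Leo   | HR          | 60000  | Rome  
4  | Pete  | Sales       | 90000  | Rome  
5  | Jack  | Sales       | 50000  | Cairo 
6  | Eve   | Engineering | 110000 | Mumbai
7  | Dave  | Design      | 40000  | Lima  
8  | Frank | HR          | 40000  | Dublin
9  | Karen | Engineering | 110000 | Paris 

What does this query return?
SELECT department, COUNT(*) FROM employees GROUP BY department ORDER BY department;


Assigning each row to its department group:
  Mia -> Design
  Nate -> Finance
  Leo -> HR
  Pete -> Sales
  Jack -> Sales
  Eve -> Engineering
  Dave -> Design
  Frank -> HR
  Karen -> Engineering


5 groups:
Design, 2
Engineering, 2
Finance, 1
HR, 2
Sales, 2


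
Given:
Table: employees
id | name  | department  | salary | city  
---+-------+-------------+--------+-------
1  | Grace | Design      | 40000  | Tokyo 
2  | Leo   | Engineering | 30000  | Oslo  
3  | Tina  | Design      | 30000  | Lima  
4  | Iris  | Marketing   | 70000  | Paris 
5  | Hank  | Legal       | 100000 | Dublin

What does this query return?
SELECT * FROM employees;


SELECT * returns all 5 rows with all columns

5 rows:
1, Grace, Design, 40000, Tokyo
2, Leo, Engineering, 30000, Oslo
3, Tina, Design, 30000, Lima
4, Iris, Marketing, 70000, Paris
5, Hank, Legal, 100000, Dublin


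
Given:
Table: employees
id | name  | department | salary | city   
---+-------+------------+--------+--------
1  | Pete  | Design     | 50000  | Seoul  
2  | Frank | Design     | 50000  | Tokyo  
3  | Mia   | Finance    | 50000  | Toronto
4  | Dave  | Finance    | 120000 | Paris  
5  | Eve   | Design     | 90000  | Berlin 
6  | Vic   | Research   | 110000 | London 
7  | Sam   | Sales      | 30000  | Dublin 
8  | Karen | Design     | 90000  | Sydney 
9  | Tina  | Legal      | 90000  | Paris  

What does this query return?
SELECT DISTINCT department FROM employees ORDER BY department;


All 'department' values (row order): Design, Design, Finance, Finance, Design, Research, Sales, Design, Legal
Removing duplicates leaves 5 unique value(s).

5 values:
Design
Finance
Legal
Research
Sales


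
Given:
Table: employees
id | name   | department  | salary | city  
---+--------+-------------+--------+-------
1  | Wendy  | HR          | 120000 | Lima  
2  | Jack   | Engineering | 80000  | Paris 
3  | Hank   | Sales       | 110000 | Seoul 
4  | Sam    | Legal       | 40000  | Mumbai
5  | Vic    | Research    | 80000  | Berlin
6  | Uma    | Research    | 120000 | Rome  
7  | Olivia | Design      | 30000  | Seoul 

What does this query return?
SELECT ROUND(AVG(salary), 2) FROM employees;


SUM(salary) = 580000
COUNT = 7
ROUND(AVG, 2) = ROUND(580000 / 7, 2) = 82857.14

82857.14


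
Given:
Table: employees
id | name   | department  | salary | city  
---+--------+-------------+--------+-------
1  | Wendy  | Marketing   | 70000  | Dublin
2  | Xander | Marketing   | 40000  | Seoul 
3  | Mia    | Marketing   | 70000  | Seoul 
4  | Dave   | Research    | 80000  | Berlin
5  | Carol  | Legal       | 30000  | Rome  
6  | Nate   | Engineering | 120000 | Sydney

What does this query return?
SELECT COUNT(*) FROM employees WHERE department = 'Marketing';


Counting rows where department = 'Marketing'
  Wendy -> MATCH
  Xander -> MATCH
  Mia -> MATCH


3


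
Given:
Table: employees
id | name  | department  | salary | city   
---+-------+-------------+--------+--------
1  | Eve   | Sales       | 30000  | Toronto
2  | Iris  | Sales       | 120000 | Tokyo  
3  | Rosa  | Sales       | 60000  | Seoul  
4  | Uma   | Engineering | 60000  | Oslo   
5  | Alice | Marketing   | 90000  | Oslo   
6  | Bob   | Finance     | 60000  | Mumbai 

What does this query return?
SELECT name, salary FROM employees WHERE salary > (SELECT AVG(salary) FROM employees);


Subquery: AVG(salary) = 70000.0
Filtering: salary > 70000.0
  Iris (120000) -> MATCH
  Alice (90000) -> MATCH


2 rows:
Iris, 120000
Alice, 90000


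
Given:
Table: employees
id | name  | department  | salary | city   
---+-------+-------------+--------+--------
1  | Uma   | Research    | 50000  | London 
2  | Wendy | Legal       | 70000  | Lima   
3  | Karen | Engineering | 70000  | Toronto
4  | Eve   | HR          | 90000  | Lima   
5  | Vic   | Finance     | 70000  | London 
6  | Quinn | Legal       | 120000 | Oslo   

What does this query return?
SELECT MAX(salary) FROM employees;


Salaries: 50000, 70000, 70000, 90000, 70000, 120000
MAX = 120000

120000


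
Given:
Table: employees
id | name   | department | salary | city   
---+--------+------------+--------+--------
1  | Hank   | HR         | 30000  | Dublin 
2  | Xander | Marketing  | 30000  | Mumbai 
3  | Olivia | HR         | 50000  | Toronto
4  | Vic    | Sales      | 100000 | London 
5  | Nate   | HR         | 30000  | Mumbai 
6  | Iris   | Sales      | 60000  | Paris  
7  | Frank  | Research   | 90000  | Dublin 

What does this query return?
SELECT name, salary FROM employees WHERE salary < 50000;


Filtering: salary < 50000
Matching: 3 rows

3 rows:
Hank, 30000
Xander, 30000
Nate, 30000


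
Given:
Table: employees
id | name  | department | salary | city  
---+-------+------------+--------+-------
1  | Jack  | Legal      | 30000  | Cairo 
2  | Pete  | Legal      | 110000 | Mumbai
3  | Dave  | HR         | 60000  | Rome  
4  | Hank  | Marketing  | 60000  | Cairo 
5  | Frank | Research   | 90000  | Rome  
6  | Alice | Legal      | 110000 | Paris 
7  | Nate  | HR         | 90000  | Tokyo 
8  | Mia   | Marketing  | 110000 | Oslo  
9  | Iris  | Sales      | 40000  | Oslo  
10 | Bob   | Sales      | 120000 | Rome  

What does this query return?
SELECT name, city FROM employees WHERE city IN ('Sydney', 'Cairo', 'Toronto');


Filtering: city IN ('Sydney', 'Cairo', 'Toronto')
Matching: 2 rows

2 rows:
Jack, Cairo
Hank, Cairo


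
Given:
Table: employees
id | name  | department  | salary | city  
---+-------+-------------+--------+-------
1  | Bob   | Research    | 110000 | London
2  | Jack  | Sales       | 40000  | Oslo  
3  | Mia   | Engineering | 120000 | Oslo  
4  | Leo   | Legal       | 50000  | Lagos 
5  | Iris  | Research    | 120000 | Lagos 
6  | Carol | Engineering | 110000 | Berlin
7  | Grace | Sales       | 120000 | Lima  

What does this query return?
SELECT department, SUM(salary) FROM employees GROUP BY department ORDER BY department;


Summing salary within each department:
  Engineering: 120000 + 110000 = 230000
  Legal: 50000 = 50000
  Research: 110000 + 120000 = 230000
  Sales: 40000 + 120000 = 160000


4 groups:
Engineering, 230000
Legal, 50000
Research, 230000
Sales, 160000


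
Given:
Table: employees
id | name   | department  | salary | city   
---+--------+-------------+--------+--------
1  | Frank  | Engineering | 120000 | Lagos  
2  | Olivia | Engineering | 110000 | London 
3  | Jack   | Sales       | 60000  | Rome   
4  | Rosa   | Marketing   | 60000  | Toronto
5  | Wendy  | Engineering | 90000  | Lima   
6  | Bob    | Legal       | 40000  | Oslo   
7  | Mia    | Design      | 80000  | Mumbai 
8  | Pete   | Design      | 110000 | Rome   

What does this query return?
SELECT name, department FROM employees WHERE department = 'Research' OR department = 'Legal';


Filtering: department = 'Research' OR 'Legal'
Matching: 1 rows

1 rows:
Bob, Legal


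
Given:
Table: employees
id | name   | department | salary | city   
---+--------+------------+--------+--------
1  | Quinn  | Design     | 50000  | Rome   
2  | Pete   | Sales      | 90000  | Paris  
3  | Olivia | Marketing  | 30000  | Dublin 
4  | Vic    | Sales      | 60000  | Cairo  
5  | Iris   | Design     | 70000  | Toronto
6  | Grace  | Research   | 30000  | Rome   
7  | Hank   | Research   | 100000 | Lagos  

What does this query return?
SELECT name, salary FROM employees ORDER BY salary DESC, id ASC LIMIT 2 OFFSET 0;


Sort by salary DESC (id ASC tiebreak), then skip 0 and take 2
Rows 1 through 2

2 rows:
Hank, 100000
Pete, 90000


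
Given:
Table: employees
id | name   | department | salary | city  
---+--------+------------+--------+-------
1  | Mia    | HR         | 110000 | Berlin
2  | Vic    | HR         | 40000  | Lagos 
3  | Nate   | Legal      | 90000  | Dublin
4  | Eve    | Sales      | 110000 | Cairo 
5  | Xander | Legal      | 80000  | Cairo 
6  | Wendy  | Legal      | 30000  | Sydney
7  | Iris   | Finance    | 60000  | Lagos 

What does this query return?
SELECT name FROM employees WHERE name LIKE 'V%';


LIKE 'V%' matches names starting with 'V'
Matching: 1

1 rows:
Vic


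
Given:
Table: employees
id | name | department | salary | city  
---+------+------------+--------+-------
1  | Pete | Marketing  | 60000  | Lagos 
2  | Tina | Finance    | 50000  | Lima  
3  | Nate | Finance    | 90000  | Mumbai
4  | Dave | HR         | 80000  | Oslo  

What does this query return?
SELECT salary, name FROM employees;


Projecting columns: salary, name

4 rows:
60000, Pete
50000, Tina
90000, Nate
80000, Dave


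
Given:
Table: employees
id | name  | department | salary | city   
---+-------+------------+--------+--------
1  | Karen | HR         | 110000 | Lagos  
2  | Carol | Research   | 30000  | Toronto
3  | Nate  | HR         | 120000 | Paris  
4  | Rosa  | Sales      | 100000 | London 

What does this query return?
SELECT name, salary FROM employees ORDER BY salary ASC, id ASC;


Sorting by salary ASC, then id ASC for ties

4 rows:
Carol, 30000
Rosa, 100000
Karen, 110000
Nate, 120000


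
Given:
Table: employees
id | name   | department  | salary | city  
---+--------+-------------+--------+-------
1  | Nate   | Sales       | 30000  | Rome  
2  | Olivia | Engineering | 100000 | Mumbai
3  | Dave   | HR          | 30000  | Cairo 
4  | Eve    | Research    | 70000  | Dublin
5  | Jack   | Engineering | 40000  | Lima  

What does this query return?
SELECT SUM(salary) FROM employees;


SUM(salary) = 30000 + 100000 + 30000 + 70000 + 40000 = 270000

270000


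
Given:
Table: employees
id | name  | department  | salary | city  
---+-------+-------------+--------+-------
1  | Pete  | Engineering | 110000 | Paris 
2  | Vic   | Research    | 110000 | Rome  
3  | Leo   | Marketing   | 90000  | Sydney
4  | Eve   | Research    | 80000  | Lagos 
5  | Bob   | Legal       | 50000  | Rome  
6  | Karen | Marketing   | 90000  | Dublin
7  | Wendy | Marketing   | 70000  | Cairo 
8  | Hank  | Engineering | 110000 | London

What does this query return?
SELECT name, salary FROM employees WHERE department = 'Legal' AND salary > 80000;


Filtering: department = 'Legal' AND salary > 80000
Matching: 0 rows

Empty result set (0 rows)


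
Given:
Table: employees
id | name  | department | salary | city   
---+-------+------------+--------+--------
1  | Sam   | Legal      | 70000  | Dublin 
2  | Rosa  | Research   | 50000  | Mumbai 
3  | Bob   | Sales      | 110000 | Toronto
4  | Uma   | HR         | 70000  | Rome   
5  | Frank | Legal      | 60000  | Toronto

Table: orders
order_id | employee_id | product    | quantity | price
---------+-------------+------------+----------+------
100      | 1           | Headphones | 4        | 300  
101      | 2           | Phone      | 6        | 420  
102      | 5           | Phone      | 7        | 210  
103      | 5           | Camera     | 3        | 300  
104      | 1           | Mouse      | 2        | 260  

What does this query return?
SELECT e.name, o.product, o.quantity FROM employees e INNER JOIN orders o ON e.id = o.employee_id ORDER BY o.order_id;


Joining employees.id = orders.employee_id:
  employee Sam (id=1) -> order Headphones
  employee Rosa (id=2) -> order Phone
  employee Frank (id=5) -> order Phone
  employee Frank (id=5) -> order Camera
  employee Sam (id=1) -> order Mouse


5 rows:
Sam, Headphones, 4
Rosa, Phone, 6
Frank, Phone, 7
Frank, Camera, 3
Sam, Mouse, 2


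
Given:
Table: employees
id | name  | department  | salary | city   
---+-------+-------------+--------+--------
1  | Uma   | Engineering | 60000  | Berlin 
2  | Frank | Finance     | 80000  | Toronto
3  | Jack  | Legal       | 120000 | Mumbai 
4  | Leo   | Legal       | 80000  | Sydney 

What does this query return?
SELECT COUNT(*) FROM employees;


COUNT(*) counts all rows

4


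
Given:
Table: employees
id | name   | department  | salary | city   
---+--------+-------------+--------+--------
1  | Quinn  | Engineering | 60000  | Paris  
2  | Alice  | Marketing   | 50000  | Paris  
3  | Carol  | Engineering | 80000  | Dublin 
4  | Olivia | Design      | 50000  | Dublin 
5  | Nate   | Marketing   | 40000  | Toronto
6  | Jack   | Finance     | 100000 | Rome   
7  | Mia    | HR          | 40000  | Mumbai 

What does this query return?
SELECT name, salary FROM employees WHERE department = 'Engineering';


Filtering: department = 'Engineering'
Matching rows: 2

2 rows:
Quinn, 60000
Carol, 80000


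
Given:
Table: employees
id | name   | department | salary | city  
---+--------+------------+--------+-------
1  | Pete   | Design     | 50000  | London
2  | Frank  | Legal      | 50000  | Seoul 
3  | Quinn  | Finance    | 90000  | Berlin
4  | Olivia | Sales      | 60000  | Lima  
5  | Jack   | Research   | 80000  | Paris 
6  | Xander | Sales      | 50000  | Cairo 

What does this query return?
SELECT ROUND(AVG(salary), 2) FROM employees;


SUM(salary) = 380000
COUNT = 6
ROUND(AVG, 2) = ROUND(380000 / 6, 2) = 63333.33

63333.33


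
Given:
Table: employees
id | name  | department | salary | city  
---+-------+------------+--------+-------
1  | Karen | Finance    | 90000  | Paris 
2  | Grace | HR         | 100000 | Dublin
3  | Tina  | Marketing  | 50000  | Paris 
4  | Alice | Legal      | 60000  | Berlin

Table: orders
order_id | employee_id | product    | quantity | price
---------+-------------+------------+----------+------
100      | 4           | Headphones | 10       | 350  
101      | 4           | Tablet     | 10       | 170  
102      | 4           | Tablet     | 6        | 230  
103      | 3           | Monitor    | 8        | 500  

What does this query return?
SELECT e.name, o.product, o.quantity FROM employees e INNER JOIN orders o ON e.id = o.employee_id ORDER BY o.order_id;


Joining employees.id = orders.employee_id:
  employee Alice (id=4) -> order Headphones
  employee Alice (id=4) -> order Tablet
  employee Alice (id=4) -> order Tablet
  employee Tina (id=3) -> order Monitor


4 rows:
Alice, Headphones, 10
Alice, Tablet, 10
Alice, Tablet, 6
Tina, Monitor, 8


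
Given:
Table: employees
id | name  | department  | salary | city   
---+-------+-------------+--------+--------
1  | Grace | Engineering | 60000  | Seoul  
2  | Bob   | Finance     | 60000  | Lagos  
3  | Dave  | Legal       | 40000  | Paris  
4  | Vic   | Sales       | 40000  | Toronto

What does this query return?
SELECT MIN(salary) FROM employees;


Salaries: 60000, 60000, 40000, 40000
MIN = 40000

40000


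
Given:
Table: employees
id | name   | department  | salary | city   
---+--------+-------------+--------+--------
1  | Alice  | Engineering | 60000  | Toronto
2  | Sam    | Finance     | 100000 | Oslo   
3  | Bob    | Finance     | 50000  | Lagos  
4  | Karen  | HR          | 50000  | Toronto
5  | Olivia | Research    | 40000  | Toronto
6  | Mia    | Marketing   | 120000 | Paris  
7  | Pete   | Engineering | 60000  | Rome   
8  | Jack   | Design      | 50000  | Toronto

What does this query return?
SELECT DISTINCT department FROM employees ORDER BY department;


All 'department' values (row order): Engineering, Finance, Finance, HR, Research, Marketing, Engineering, Design
Removing duplicates leaves 6 unique value(s).

6 values:
Design
Engineering
Finance
HR
Marketing
Research


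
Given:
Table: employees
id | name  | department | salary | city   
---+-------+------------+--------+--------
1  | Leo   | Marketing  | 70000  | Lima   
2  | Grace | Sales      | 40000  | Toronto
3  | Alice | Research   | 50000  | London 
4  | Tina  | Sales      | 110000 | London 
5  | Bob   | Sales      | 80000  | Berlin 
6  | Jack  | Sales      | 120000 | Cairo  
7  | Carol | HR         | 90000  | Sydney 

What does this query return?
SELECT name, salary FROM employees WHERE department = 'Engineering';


Filtering: department = 'Engineering'
Matching rows: 0

Empty result set (0 rows)


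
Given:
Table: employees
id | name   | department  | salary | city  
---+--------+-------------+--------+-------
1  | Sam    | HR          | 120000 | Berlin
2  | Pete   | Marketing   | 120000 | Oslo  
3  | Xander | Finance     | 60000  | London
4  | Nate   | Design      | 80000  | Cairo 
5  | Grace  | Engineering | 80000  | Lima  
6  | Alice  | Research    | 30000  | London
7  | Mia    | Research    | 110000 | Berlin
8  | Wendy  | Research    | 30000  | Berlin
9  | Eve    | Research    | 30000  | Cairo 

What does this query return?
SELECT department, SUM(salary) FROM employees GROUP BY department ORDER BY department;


Summing salary within each department:
  Design: 80000 = 80000
  Engineering: 80000 = 80000
  Finance: 60000 = 60000
  HR: 120000 = 120000
  Marketing: 120000 = 120000
  Research: 30000 + 110000 + 30000 + 30000 = 200000


6 groups:
Design, 80000
Engineering, 80000
Finance, 60000
HR, 120000
Marketing, 120000
Research, 200000


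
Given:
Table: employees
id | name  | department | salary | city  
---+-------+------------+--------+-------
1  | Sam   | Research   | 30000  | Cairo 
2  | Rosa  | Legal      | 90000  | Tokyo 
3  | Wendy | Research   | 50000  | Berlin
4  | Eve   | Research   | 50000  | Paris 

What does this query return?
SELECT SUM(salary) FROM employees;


SUM(salary) = 30000 + 90000 + 50000 + 50000 = 220000

220000


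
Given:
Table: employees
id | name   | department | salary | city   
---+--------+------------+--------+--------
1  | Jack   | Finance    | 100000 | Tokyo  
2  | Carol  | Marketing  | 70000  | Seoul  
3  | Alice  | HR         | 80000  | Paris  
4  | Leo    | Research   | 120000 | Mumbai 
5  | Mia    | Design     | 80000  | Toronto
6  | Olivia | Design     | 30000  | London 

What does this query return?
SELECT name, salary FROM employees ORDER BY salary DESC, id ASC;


Sorting by salary DESC, then id ASC for ties

6 rows:
Leo, 120000
Jack, 100000
Alice, 80000
Mia, 80000
Carol, 70000
Olivia, 30000


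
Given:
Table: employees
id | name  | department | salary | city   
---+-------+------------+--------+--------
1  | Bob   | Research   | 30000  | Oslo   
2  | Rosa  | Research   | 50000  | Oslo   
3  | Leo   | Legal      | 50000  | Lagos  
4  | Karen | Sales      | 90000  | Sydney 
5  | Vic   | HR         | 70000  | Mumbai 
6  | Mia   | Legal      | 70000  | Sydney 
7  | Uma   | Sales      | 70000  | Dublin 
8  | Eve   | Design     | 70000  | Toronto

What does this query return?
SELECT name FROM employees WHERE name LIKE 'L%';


LIKE 'L%' matches names starting with 'L'
Matching: 1

1 rows:
Leo


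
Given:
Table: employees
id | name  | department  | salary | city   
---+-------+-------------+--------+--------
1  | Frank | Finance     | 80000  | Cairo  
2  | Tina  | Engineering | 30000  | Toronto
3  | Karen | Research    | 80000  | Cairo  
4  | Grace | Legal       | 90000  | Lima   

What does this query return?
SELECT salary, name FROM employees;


Projecting columns: salary, name

4 rows:
80000, Frank
30000, Tina
80000, Karen
90000, Grace


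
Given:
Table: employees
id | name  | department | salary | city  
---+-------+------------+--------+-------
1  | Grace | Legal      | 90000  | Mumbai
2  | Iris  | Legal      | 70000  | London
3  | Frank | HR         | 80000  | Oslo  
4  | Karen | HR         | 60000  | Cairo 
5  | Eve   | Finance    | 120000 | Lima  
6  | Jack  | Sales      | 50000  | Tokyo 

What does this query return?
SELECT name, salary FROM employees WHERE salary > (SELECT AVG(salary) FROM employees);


Subquery: AVG(salary) = 78333.33
Filtering: salary > 78333.33
  Grace (90000) -> MATCH
  Frank (80000) -> MATCH
  Eve (120000) -> MATCH


3 rows:
Grace, 90000
Frank, 80000
Eve, 120000


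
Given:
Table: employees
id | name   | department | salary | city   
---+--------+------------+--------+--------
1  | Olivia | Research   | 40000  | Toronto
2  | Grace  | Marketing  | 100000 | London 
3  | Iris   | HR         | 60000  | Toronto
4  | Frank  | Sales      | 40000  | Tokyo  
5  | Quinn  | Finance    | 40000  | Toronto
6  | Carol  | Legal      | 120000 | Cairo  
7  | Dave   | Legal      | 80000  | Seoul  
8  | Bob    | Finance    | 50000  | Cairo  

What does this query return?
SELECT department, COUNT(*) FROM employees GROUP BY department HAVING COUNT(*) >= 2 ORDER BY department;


Groups with count >= 2:
  Finance: 2 -> PASS
  Legal: 2 -> PASS
  HR: 1 -> filtered out
  Marketing: 1 -> filtered out
  Research: 1 -> filtered out
  Sales: 1 -> filtered out


2 groups:
Finance, 2
Legal, 2


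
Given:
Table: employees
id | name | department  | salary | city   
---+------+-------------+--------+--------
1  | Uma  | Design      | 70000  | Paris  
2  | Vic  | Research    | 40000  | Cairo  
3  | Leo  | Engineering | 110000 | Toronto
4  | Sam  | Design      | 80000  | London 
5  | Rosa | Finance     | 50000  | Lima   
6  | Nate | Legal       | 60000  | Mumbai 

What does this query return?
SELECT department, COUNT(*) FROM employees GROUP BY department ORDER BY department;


Assigning each row to its department group:
  Uma -> Design
  Vic -> Research
  Leo -> Engineering
  Sam -> Design
  Rosa -> Finance
  Nate -> Legal


5 groups:
Design, 2
Engineering, 1
Finance, 1
Legal, 1
Research, 1


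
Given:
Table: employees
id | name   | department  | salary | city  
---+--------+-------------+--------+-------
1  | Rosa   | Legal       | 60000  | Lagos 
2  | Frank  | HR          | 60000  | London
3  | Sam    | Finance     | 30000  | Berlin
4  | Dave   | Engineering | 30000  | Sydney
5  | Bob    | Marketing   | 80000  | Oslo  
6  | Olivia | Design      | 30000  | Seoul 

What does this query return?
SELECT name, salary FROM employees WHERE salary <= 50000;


Filtering: salary <= 50000
Matching: 3 rows

3 rows:
Sam, 30000
Dave, 30000
Olivia, 30000


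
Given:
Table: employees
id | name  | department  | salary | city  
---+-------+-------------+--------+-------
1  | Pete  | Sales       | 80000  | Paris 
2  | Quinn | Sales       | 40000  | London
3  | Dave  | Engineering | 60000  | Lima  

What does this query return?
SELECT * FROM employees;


SELECT * returns all 3 rows with all columns

3 rows:
1, Pete, Sales, 80000, Paris
2, Quinn, Sales, 40000, London
3, Dave, Engineering, 60000, Lima


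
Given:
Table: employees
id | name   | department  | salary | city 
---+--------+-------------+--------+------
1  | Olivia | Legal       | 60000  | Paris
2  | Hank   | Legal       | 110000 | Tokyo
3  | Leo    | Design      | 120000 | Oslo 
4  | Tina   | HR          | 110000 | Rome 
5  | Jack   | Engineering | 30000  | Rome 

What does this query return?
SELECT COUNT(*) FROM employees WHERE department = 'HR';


Counting rows where department = 'HR'
  Tina -> MATCH


1


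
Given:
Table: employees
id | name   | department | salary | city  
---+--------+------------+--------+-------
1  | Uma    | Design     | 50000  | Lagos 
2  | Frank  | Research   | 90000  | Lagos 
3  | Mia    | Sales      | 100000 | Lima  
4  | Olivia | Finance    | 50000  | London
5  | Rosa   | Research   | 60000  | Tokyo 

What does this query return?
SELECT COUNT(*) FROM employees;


COUNT(*) counts all rows

5


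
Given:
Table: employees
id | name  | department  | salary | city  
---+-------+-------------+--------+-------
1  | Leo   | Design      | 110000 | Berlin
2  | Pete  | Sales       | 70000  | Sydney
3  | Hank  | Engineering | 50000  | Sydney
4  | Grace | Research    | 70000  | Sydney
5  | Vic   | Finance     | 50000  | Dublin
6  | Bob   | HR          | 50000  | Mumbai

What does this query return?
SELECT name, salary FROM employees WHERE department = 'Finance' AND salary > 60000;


Filtering: department = 'Finance' AND salary > 60000
Matching: 0 rows

Empty result set (0 rows)
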